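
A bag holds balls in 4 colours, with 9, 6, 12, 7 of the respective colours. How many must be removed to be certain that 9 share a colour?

30

In the worst case you take as many as possible of each colour without reaching 9: 8 + 6 + 8 + 7 = 29.
The next one must give 9 of some colour, so 29 + 1 = 30.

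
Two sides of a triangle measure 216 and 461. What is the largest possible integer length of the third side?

676

The third side must be less than 216 + 461 = 677.
The largest integer below 677 is 676.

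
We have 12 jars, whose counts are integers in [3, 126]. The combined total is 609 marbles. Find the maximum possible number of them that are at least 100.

5

Suppose k of them are at least 100. Those contribute at least 100 each and the other 12 − k at least 3 each.
So the total is at least 100k + 3(12 − k) = 36 + 97k. This must be ≤ 609, giving k ≤ 5.
k = 5 is achieved by 5 values at 100 and 7 at 3, total 521; add 88 to one value (staying below 100) to reach 609.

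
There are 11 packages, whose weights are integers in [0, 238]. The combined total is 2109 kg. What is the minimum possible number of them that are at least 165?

5

If only k of them are at least 165, the other 11 − k are at most 164, so the total is at most k·238 + (11 − k)·164.
This must reach 2109, so k·238 + (11 − k)·164 ≥ 2109, giving k ≥ 5.
Exactly 5 works: 5 values at 238 and 6 at 164 total 2174; lower one of the high values by 65 (still ≥ 165) to hit 2109.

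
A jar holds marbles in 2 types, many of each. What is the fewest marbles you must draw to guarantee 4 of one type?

7

You could draw 3 of every type without reaching 4 of any — 6 in all.
One more forces 4 of some type, so 6 + 1 = 7.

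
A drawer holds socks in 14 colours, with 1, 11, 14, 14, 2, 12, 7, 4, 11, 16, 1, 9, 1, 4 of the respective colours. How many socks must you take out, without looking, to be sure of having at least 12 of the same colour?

96

In the worst case you take as many as possible of each colour without reaching 12: 1 + 11 + 11 + 11 + 2 + 11 + 7 + 4 + 11 + 11 + 1 + 9 + 1 + 4 = 95.
The next one must give 12 of some colour, so 95 + 1 = 96.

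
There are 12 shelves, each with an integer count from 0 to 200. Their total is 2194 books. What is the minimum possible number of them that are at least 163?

Each value short of 163 is at most 162, costing at least 200 − 162 = 38 against the maximum total of 2400.
We can afford to lose at most 2400 − 2194 = 206, so at most ⌊206/38⌋ = 5 fall short, and at least 7 are ≥ 163.
Exactly 7 works: 7 values at 200 and 5 at 162 total 2210; lower one of the high values by 16 (still ≥ 163) to hit 2194.

7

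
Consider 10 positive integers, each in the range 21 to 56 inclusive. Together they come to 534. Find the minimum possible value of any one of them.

Minimizing one value means maximizing the remaining 9.
The other 9 contribute at most 9 × 56 = 504, leaving at least 534 − 504 = 30.
Since 30 ≥ 21, this is achievable: one at 30 and 9 at 56.

30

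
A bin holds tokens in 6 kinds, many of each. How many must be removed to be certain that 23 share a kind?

133

In the worst case you draw 22 of each of the 6 kinds: 6 × 22 = 132.
One more forces 23 of some kind, so 132 + 1 = 133.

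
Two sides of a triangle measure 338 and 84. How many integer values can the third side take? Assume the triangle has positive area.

167

The triangle inequality gives |338 − 84| < c < 338 + 84, i.e. 254 < c < 422.
So c can be any integer from 255 to 421: 167 values.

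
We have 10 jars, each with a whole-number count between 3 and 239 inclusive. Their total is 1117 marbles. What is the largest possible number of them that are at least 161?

Suppose k of them are at least 161. Those contribute at least 161 each and the other 10 − k at least 3 each.
So the total is at least 161k + 3(10 − k) = 30 + 158k. This must be ≤ 1117, giving k ≤ 6.
k = 6 is achieved by 6 values at 161 and 4 at 3, total 978; add 139 to one value (staying below 161) to reach 1117.

6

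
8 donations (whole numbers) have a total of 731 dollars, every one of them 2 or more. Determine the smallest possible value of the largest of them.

92

Some value must be at least ⌈731/8⌉ = 92, since 8 × 91 = 728 < 731.
Equality holds with 3 values of 92 and 5 values of 91.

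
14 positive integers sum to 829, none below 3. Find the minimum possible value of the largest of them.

60

The average is 829/14 > 59, so not all 14 can be 59 or less; the largest is ≥ 60.
Achievable: 3 of them at 60 and 11 at 59 total 829.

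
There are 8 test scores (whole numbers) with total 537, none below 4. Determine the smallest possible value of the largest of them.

The 8 values sum to 537, so their maximum is at least ⌈537/8⌉ = 68.
Taking 7 copies of 67 and 1 copy of 68 gives exactly 537, so 68 is attained.

68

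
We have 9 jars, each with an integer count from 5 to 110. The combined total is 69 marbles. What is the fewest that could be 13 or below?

Each value above 13 is at least 14, contributing at least 14 − 5 = 9 above the floor 5.
The sum exceeds the floor total 45 by 24, so at most ⌊24/9⌋ = 2 exceed 13, and at least 7 are ≤ 13.
Exactly 7 works: 7 values at 5 and 2 at 14 total 63; raise one of the low values by 6 (still ≤ 13) to hit 69.

7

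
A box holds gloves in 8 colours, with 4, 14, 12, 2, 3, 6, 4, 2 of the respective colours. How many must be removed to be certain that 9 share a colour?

38

In the worst case you take as many as possible of each colour without reaching 9: 4 + 8 + 8 + 2 + 3 + 6 + 4 + 2 = 37.
The next one must give 9 of some colour, so 37 + 1 = 38.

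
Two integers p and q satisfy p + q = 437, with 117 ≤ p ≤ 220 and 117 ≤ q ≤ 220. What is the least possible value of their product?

For a fixed sum, pq is smallest when p and q are as far apart as possible.
The extreme feasible split is p = 217, q = 220, giving pq = 47740.

47740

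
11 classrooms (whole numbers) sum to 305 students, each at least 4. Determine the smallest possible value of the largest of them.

28

If every one of the 11 were at most 27, the total would be at most 11 × 27 = 297 < 305.
Equality holds with 8 values of 28 and 3 values of 27.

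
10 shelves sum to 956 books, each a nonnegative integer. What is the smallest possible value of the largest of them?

96

Some value must be at least ⌈956/10⌉ = 96, since 10 × 95 = 950 < 956.
Taking 4 copies of 95 and 6 copies of 96 gives exactly 956, so 96 is attained.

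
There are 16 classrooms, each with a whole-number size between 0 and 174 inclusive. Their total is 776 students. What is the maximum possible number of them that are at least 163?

If k of the values are ≥ 163, the total is ≥ 163k + 0(16 − k).
Setting 163k + 0(16 − k) ≤ 776 gives 163k ≤ 776, so k ≤ 4.
k = 4 is achieved by 4 values at 163 and 12 at 0, total 652; add 124 to one value (staying below 163) to reach 776.

4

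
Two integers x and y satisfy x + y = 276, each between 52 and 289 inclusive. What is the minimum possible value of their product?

11648

For a fixed sum, xy is smallest when x and y are as far apart as possible.
The extreme feasible split is x = 52, y = 224, giving xy = 11648.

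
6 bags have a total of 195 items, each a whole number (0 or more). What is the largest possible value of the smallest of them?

The average is 195/6 < 33, so some value is ≤ 32.
Equality holds with 3 values of 32 and 3 values of 33.

32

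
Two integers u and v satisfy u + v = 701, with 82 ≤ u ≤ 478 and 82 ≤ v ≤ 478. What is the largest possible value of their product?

For a fixed sum, the product uv is largest when u and v are as close as possible.
Taking u = 350 and v = 351 (both in [82, 478]) gives uv = 122850.

122850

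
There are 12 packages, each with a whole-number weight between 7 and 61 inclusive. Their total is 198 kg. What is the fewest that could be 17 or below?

Each value above 17 is at least 18, contributing at least 18 − 7 = 11 above the floor 7.
The sum exceeds the floor total 84 by 114, so at most ⌊114/11⌋ = 10 exceed 17, and at least 2 are ≤ 17.
Exactly 2 works: 2 values at 7 and 10 at 18 total 194; raise one of the low values by 4 (still ≤ 17) to hit 198.

2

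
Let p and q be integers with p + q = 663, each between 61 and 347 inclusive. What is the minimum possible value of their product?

For a fixed sum, pq is smallest when p and q are as far apart as possible.
The extreme feasible split is p = 316, q = 347, giving pq = 109652.

109652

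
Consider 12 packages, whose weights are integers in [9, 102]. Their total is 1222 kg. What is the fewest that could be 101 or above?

If only k of them are at least 101, the other 12 − k are at most 100, so the total is at most k·102 + (12 − k)·100.
This must reach 1222, so k·102 + (12 − k)·100 ≥ 1222, giving k ≥ 11.
Exactly 11 works: 11 values at 102 and 1 at 100 total 1222.

11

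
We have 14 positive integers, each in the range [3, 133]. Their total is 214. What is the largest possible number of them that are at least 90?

1

If k of the values are ≥ 90, the total is ≥ 90k + 3(14 − k).
Setting 90k + 3(14 − k) ≤ 214 gives 87k ≤ 172, so k ≤ 1.
k = 1 is achieved by 1 value at 90 and 13 at 3, total 129; add 85 to one value (staying below 90) to reach 214.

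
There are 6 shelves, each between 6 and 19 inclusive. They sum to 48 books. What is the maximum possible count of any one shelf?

18

Maximizing one value means minimizing the remaining 5.
The other 5 contribute at least 5 × 6 = 30, leaving at most 48 − 30 = 18.
Since 18 ≤ 19, this is achievable: one at 18 and 5 at 6.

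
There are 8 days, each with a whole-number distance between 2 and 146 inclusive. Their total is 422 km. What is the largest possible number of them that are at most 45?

Suppose k of them are at most 45. Those contribute at most 45 each and the rest at most 146 each.
So the total is at most 45k + 146(8 − k) = 1168 − 101k. This must still be ≥ 422, so k ≤ 7.
k = 7 is achieved by 7 values at 45 and 1 at 146, total 461; lower one of the 146's by 39 (still > 45) to reach 422.

7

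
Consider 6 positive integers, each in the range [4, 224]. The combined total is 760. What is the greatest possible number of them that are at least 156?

4

If k of the values are ≥ 156, the total is ≥ 156k + 4(6 − k).
Setting 156k + 4(6 − k) ≤ 760 gives 152k ≤ 736, so k ≤ 4.
k = 4 is achieved by 4 values at 156 and 2 at 4, total 632; add 128 to one value (staying below 156) to reach 760.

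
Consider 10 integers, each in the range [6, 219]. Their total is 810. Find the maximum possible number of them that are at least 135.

If k of the values are ≥ 135, the total is ≥ 135k + 6(10 − k).
Setting 135k + 6(10 − k) ≤ 810 gives 129k ≤ 750, so k ≤ 5.
k = 5 is achieved by 5 values at 135 and 5 at 6, total 705; add 105 to one value (staying below 135) to reach 810.

5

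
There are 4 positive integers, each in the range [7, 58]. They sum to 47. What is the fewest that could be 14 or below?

If only k of them are at most 14, the other 4 − k are at least 15, so the total is at least (4 − k)·15 + k·7.
This is ≤ 47, so (4 − k)·15 + 7k ≤ 47, which gives k ≥ 2.
Exactly 2 works: 2 values at 7 and 2 at 15 total 44; raise one of the low values by 3 (still ≤ 14) to hit 47.

2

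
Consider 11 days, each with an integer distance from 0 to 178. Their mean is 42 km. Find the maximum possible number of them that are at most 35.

The total is 11 × 42 = 462.
Each value at 35 or below falls at least 178 − 35 = 143 short of the ceiling 178.
The ceiling total is 11 × 178 = 1958, and we need 462, so at most ⌊(1958 − 462)/143⌋ = 10 can be that low.
k = 10 is achieved by 10 values at 35 and 1 at 178, total 528; lower one of the 178's by 66 (still > 35) to reach 462.

10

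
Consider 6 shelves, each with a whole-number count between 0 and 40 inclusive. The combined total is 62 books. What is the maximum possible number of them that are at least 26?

2

With k values at 26 or above and the rest at least 0, the sum is at least 0 + 26k.
Since the sum is 62, we need 26k ≤ 62, i.e. k ≤ 2.
k = 2 is achieved by 2 values at 26 and 4 at 0, total 52; add 10 to one value (staying below 26) to reach 62.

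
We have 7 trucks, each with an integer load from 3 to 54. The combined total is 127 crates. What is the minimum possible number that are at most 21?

2

Let j be the number exceeding 21. Then the total is ≥ 22·j + 3·(7 − j) = 21 + 19j.
So 19j ≤ 106 and j ≤ 5; hence at least 7 − 5 = 2 are ≤ 21.
Exactly 2 works: 2 values at 3 and 5 at 22 total 116; raise one of the low values by 11 (still ≤ 21) to hit 127.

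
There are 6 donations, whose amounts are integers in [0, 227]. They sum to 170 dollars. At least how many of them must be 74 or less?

4

Let j be the number exceeding 74. Then the total is ≥ 75·j + 0·(6 − j) = 0 + 75j.
So 75j ≤ 170 and j ≤ 2; hence at least 6 − 2 = 4 are ≤ 74.
Exactly 4 works: 4 values at 0 and 2 at 75 total 150; raise one of the low values by 20 (still ≤ 74) to hit 170.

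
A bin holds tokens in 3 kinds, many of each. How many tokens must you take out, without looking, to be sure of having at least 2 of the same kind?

4

In the worst case you draw 1 of each of the 3 kinds: 3 × 1 = 3.
One more forces 2 of some kind, so 3 + 1 = 4.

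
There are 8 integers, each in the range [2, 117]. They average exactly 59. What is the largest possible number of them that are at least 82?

5

The total is 8 × 59 = 472.
Suppose k of them are at least 82. Those contribute at least 82 each and the other 8 − k at least 2 each.
So the total is at least 82k + 2(8 − k) = 16 + 80k. This must be ≤ 472, giving k ≤ 5.
k = 5 is achieved by 5 values at 82 and 3 at 2, total 416; add 56 to one value (staying below 82) to reach 472.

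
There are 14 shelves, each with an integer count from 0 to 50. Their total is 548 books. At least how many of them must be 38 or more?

Each value short of 38 is at most 37, costing at least 50 − 37 = 13 against the maximum total of 700.
We can afford to lose at most 700 − 548 = 152, so at most ⌊152/13⌋ = 11 fall short, and at least 3 are ≥ 38.
Exactly 3 works: 3 values at 50 and 11 at 37 total 557; lower one of the high values by 9 (still ≥ 38) to hit 548.

3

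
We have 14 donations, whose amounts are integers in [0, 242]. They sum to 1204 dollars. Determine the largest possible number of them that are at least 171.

7

If k of the values are ≥ 171, the total is ≥ 171k + 0(14 − k).
Setting 171k + 0(14 − k) ≤ 1204 gives 171k ≤ 1204, so k ≤ 7.
k = 7 is achieved by 7 values at 171 and 7 at 0, total 1197; add 7 to one value (staying below 171) to reach 1204.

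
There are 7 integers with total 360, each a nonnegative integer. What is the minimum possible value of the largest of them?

52

Some value must be at least ⌈360/7⌉ = 52, since 7 × 51 = 357 < 360.
Achievable: 3 of them at 52 and 4 at 51 total 360.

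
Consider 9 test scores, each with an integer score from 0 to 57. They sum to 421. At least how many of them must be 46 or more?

Each value short of 46 is at most 45, costing at least 57 − 45 = 12 against the maximum total of 513.
We can afford to lose at most 513 − 421 = 92, so at most ⌊92/12⌋ = 7 fall short, and at least 2 are ≥ 46.
Exactly 2 works: 2 values at 57 and 7 at 45 total 429; lower one of the high values by 8 (still ≥ 46) to hit 421.

2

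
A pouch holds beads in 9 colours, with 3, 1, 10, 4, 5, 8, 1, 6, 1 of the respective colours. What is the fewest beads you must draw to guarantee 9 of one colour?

In the worst case you take as many as possible of each colour without reaching 9: 3 + 1 + 8 + 4 + 5 + 8 + 1 + 6 + 1 = 37.
The next one must give 9 of some colour, so 37 + 1 = 38.

38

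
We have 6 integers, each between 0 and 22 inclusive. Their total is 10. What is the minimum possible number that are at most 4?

Each value above 4 is at least 5, contributing at least 5 − 0 = 5 above the floor 0.
The sum exceeds the floor total 0 by 10, so at most ⌊10/5⌋ = 2 exceed 4, and at least 4 are ≤ 4.
Exactly 4 works: 4 values at 0 and 2 at 5 total 10.

4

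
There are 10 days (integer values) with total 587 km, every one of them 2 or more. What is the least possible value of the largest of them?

59

If every one of the 10 were at most 58, the total would be at most 10 × 58 = 580 < 587.
Taking 3 copies of 58 and 7 copies of 59 gives exactly 587, so 59 is attained.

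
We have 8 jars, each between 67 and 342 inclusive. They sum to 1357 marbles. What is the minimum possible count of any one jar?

Minimizing one value means maximizing the remaining 7.
The other 7 can take up 7 × 342 = 2394 ≥ 1357 − 67, so one jar can sit at its floor of 67.
Achievable: one at 67 and the other 7 totalling 1290, which fits since 7 × 67 ≤ 1290 ≤ 7 × 342.

67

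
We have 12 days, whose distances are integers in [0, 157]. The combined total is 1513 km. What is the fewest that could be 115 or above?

4

Suppose at most 12 − j of them reach 115; then j values are ≤ 114 and the rest ≤ 157.
The total is then ≤ 114·j + 157·(12 − j) = 1884 − 43j. For this to be ≥ 1513 we need j ≤ 8, so at least 12 − 8 = 4 must reach 115.
Exactly 4 works: 4 values at 157 and 8 at 114 total 1540; lower one of the high values by 27 (still ≥ 115) to hit 1513.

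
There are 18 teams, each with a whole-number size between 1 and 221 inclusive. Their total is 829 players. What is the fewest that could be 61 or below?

5

Let j be the number exceeding 61. Then the total is ≥ 62·j + 1·(18 − j) = 18 + 61j.
So 61j ≤ 811 and j ≤ 13; hence at least 18 − 13 = 5 are ≤ 61.
Exactly 5 works: 5 values at 1 and 13 at 62 total 811; raise one of the low values by 18 (still ≤ 61) to hit 829.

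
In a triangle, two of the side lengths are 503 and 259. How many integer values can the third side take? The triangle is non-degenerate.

The triangle inequality gives |503 − 259| < c < 503 + 259, i.e. 244 < c < 762.
So c can be any integer from 245 to 761: 517 values.

517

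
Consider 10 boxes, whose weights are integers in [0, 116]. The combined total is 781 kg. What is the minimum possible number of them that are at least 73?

Each value short of 73 is at most 72, costing at least 116 − 72 = 44 against the maximum total of 1160.
We can afford to lose at most 1160 − 781 = 379, so at most ⌊379/44⌋ = 8 fall short, and at least 2 are ≥ 73.
Exactly 2 works: 2 values at 116 and 8 at 72 total 808; lower one of the high values by 27 (still ≥ 73) to hit 781.

2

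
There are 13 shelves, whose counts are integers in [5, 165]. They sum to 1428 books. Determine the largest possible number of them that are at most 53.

6

Each value at 53 or below falls at least 165 − 53 = 112 short of the ceiling 165.
The ceiling total is 13 × 165 = 2145, and we need 1428, so at most ⌊(2145 − 1428)/112⌋ = 6 can be that low.
k = 6 is achieved by 6 values at 53 and 7 at 165, total 1473; lower one of the 165's by 45 (still > 53) to reach 1428.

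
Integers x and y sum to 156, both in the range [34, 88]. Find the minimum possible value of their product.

5984

Since x + y is fixed, pushing one of them to its bound minimizes the product.
The extreme feasible split is x = 68, y = 88, giving xy = 5984.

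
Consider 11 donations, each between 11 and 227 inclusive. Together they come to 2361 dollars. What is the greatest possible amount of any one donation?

227

To make one donation as large as possible, make the other 10 as small as possible.
The other 10 contribute at least 10 × 11 = 110, leaving at most 2361 − 110 = 2251.
But each donation is capped at 227, so the maximum is 227.
Achievable: one at 227 and the other 10 totalling 2134, which fits since 10 × 11 ≤ 2134 ≤ 10 × 227.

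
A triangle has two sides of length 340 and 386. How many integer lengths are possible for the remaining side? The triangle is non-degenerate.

The triangle inequality gives |340 − 386| < c < 340 + 386, i.e. 46 < c < 726.
So c can be any integer from 47 to 725: 679 values.

679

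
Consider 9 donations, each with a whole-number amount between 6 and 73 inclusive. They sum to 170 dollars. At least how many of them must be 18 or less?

If only k of them are at most 18, the other 9 − k are at least 19, so the total is at least (9 − k)·19 + k·6.
This is ≤ 170, so (9 − k)·19 + 6k ≤ 170, which gives k ≥ 1.
Exactly 1 works: 1 value at 6 and 8 at 19 total 158; raise one of the low values by 12 (still ≤ 18) to hit 170.

1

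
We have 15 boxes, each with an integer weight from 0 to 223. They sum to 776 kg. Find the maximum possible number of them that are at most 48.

Each value at 48 or below falls at least 223 − 48 = 175 short of the ceiling 223.
The ceiling total is 15 × 223 = 3345, and we need 776, so at most ⌊(3345 − 776)/175⌋ = 14 can be that low.
k = 14 is achieved by 14 values at 48 and 1 at 223, total 895; lower one of the 223's by 119 (still > 48) to reach 776.

14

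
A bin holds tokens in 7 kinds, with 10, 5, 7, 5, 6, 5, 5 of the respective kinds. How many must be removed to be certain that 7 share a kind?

39

In the worst case you take as many as possible of each kind without reaching 7: 6 + 5 + 6 + 5 + 6 + 5 + 5 = 38.
The next one must give 7 of some kind, so 38 + 1 = 39.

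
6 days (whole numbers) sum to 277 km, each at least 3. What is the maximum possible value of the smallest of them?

The 6 values sum to 277, so their minimum is at most ⌊277/6⌋ = 46.
Equality holds with 5 values of 46 and 1 value of 47.

46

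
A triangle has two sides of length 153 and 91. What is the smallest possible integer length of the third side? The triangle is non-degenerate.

63

The third side must exceed |153 − 91| = 62.
The smallest integer above 62 is 63.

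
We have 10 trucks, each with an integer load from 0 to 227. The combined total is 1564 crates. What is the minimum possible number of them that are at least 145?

Suppose at most 10 − j of them reach 145; then j values are ≤ 144 and the rest ≤ 227.
The total is then ≤ 144·j + 227·(10 − j) = 2270 − 83j. For this to be ≥ 1564 we need j ≤ 8, so at least 10 − 8 = 2 must reach 145.
Exactly 2 works: 2 values at 227 and 8 at 144 total 1606; lower one of the high values by 42 (still ≥ 145) to hit 1564.

2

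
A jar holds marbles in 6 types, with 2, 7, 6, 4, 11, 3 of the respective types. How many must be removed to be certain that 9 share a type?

31

In the worst case you take as many as possible of each type without reaching 9: 2 + 7 + 6 + 4 + 8 + 3 = 30.
The next one must give 9 of some type, so 30 + 1 = 31.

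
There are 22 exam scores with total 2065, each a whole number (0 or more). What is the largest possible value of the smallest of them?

93

The average is 2065/22 < 94, so some value is ≤ 93.
Taking 3 copies of 93 and 19 copies of 94 gives exactly 2065, so 93 is attained.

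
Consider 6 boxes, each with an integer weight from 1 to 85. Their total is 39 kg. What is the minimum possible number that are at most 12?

4

Each value above 12 is at least 13, contributing at least 13 − 1 = 12 above the floor 1.
The sum exceeds the floor total 6 by 33, so at most ⌊33/12⌋ = 2 exceed 12, and at least 4 are ≤ 12.
Exactly 4 works: 4 values at 1 and 2 at 13 total 30; raise one of the low values by 9 (still ≤ 12) to hit 39.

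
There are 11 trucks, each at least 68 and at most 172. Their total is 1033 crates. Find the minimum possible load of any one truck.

68

To make one truck as small as possible, make the other 10 as large as possible.
The other 10 can take up 10 × 172 = 1720 ≥ 1033 − 68, so one truck can sit at its floor of 68.
Achievable: one at 68 and the other 10 totalling 965, which fits since 10 × 68 ≤ 965 ≤ 10 × 172.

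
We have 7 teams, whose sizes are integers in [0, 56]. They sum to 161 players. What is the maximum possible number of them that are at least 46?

3

If k of the values are ≥ 46, the total is ≥ 46k + 0(7 − k).
Setting 46k + 0(7 − k) ≤ 161 gives 46k ≤ 161, so k ≤ 3.
k = 3 is achieved by 3 values at 46 and 4 at 0, total 138; add 23 to one value (staying below 46) to reach 161.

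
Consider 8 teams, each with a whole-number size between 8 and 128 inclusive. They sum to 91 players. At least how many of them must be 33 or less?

Let j be the number exceeding 33. Then the total is ≥ 34·j + 8·(8 − j) = 64 + 26j.
So 26j ≤ 27 and j ≤ 1; hence at least 8 − 1 = 7 are ≤ 33.
Exactly 7 works: 7 values at 8 and 1 at 34 total 90; raise one of the low values by 1 (still ≤ 33) to hit 91.

7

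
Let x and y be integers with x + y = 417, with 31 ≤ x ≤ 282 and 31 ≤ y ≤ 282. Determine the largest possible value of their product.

With x + y fixed, xy peaks when the two are closest together.
Taking x = 208 and y = 209 (both in [31, 282]) gives xy = 43472.

43472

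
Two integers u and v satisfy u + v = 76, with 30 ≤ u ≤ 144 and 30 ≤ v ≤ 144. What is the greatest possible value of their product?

1444

For a fixed sum, the product uv is largest when u and v are as close as possible.
Taking u = 38 and v = 38 (both in [30, 144]) gives uv = 1444.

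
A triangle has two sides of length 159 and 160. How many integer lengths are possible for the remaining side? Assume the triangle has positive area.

The triangle inequality gives |159 − 160| < c < 159 + 160, i.e. 1 < c < 319.
So c can be any integer from 2 to 318: 317 values.

317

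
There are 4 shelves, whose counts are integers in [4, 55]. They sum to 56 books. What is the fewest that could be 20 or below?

2

Let j be the number exceeding 20. Then the total is ≥ 21·j + 4·(4 − j) = 16 + 17j.
So 17j ≤ 40 and j ≤ 2; hence at least 4 − 2 = 2 are ≤ 20.
Exactly 2 works: 2 values at 4 and 2 at 21 total 50; raise one of the low values by 6 (still ≤ 20) to hit 56.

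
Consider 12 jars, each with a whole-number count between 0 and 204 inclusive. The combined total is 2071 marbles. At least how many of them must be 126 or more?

8

If only k of them are at least 126, the other 12 − k are at most 125, so the total is at most k·204 + (12 − k)·125.
This must reach 2071, so k·204 + (12 − k)·125 ≥ 2071, giving k ≥ 8.
Exactly 8 works: 8 values at 204 and 4 at 125 total 2132; lower one of the high values by 61 (still ≥ 126) to hit 2071.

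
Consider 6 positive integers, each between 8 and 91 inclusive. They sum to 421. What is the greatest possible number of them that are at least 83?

4

Suppose k of them are at least 83. Those contribute at least 83 each and the other 6 − k at least 8 each.
So the total is at least 83k + 8(6 − k) = 48 + 75k. This must be ≤ 421, giving k ≤ 4.
k = 4 is achieved by 4 values at 83 and 2 at 8, total 348; add 73 to one value (staying below 83) to reach 421.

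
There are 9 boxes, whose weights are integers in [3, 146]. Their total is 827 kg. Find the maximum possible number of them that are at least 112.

7

If k of the values are ≥ 112, the total is ≥ 112k + 3(9 − k).
Setting 112k + 3(9 − k) ≤ 827 gives 109k ≤ 800, so k ≤ 7.
k = 7 is achieved by 7 values at 112 and 2 at 3, total 790; add 37 to one value (staying below 112) to reach 827.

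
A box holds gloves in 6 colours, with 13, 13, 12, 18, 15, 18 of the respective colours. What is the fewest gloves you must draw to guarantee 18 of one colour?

In the worst case you take as many as possible of each colour without reaching 18: 13 + 13 + 12 + 17 + 15 + 17 = 87.
The next one must give 18 of some colour, so 87 + 1 = 88.

88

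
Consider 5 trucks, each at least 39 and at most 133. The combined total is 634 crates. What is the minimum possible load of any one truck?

Minimizing one value means maximizing the remaining 4.
The other 4 contribute at most 4 × 133 = 532, leaving at least 634 − 532 = 102.
Since 102 ≥ 39, this is achievable: one at 102 and 4 at 133.

102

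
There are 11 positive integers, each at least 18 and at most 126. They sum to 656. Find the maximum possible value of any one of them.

Maximizing one value means minimizing the remaining 10.
The other 10 contribute at least 10 × 18 = 180, leaving at most 656 − 180 = 476.
But each integer is capped at 126, so the maximum is 126.
Achievable: one at 126 and the other 10 totalling 530, which fits since 10 × 18 ≤ 530 ≤ 10 × 126.

126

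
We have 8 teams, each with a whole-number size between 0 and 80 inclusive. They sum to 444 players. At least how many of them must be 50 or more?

2

If only k of them are at least 50, the other 8 − k are at most 49, so the total is at most k·80 + (8 − k)·49.
This must reach 444, so k·80 + (8 − k)·49 ≥ 444, giving k ≥ 2.
Exactly 2 works: 2 values at 80 and 6 at 49 total 454; lower one of the high values by 10 (still ≥ 50) to hit 444.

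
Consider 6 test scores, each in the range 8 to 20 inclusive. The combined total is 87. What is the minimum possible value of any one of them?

To make one score as small as possible, make the other 5 as large as possible.
The other 5 can take up 5 × 20 = 100 ≥ 87 − 8, so one score can sit at its floor of 8.
Achievable: one at 8 and the other 5 totalling 79, which fits since 5 × 8 ≤ 79 ≤ 5 × 20.

8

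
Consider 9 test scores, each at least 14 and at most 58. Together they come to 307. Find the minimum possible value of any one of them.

Minimizing one value means maximizing the remaining 8.
The other 8 can take up 8 × 58 = 464 ≥ 307 − 14, so one score can sit at its floor of 14.
Achievable: one at 14 and the other 8 totalling 293, which fits since 8 × 14 ≤ 293 ≤ 8 × 58.

14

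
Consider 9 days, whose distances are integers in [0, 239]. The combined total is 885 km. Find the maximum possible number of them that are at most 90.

Each value at 90 or below falls at least 239 − 90 = 149 short of the ceiling 239.
The ceiling total is 9 × 239 = 2151, and we need 885, so at most ⌊(2151 − 885)/149⌋ = 8 can be that low.
k = 8 is achieved by 8 values at 90 and 1 at 239, total 959; lower one of the 239's by 74 (still > 90) to reach 885.

8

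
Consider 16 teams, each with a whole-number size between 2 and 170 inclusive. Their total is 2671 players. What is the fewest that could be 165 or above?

8

Suppose at most 16 − j of them reach 165; then j values are ≤ 164 and the rest ≤ 170.
The total is then ≤ 164·j + 170·(16 − j) = 2720 − 6j. For this to be ≥ 2671 we need j ≤ 8, so at least 16 − 8 = 8 must reach 165.
Exactly 8 works: 8 values at 170 and 8 at 164 total 2672; lower one of the high values by 1 (still ≥ 165) to hit 2671.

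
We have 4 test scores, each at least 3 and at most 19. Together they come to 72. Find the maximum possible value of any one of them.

19

To make one score as large as possible, make the other 3 as small as possible.
The other 3 contribute at least 3 × 3 = 9, leaving at most 72 − 9 = 63.
But each score is capped at 19, so the maximum is 19.
Achievable: one at 19 and the other 3 totalling 53, which fits since 3 × 3 ≤ 53 ≤ 3 × 19.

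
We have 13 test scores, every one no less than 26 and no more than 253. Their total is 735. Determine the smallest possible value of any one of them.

26

Minimizing one value means maximizing the remaining 12.
The other 12 can take up 12 × 253 = 3036 ≥ 735 − 26, so one score can sit at its floor of 26.
Achievable: one at 26 and the other 12 totalling 709, which fits since 12 × 26 ≤ 709 ≤ 12 × 253.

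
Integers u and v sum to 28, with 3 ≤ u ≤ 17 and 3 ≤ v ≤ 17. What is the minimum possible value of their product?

uv = u(28 − u) is concave in u, so over [11, 17] it is minimized at an endpoint.
At the endpoint u = 11, v = 28 − 11 = 17, so uv = 11 × 17 = 187.

187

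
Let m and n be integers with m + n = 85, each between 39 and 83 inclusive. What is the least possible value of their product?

1794

mn = m(85 − m) is concave in m, so over [39, 46] it is minimized at an endpoint.
At the endpoint m = 39, n = 85 − 39 = 46, so mn = 39 × 46 = 1794.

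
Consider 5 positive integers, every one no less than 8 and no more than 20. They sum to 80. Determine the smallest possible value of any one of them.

To make one integer as small as possible, make the other 4 as large as possible.
The other 4 can take up 4 × 20 = 80 ≥ 80 − 8, so one integer can sit at its floor of 8.
Achievable: one at 8 and the other 4 totalling 72, which fits since 4 × 8 ≤ 72 ≤ 4 × 20.

8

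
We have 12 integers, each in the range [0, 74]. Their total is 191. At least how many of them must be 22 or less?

4

Each value above 22 is at least 23, contributing at least 23 − 0 = 23 above the floor 0.
The sum exceeds the floor total 0 by 191, so at most ⌊191/23⌋ = 8 exceed 22, and at least 4 are ≤ 22.
Exactly 4 works: 4 values at 0 and 8 at 23 total 184; raise one of the low values by 7 (still ≤ 22) to hit 191.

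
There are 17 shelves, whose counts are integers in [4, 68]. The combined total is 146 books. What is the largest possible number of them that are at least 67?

1

Suppose k of them are at least 67. Those contribute at least 67 each and the other 17 − k at least 4 each.
So the total is at least 67k + 4(17 − k) = 68 + 63k. This must be ≤ 146, giving k ≤ 1.
k = 1 is achieved by 1 value at 67 and 16 at 4, total 131; add 15 to one value (staying below 67) to reach 146.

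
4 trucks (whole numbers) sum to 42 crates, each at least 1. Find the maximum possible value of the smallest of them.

The average is 42/4 < 11, so some value is ≤ 10.
Taking 2 copies of 10 and 2 copies of 11 gives exactly 42, so 10 is attained.

10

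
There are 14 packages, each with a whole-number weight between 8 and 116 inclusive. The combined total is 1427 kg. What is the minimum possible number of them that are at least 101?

2

Suppose at most 14 − j of them reach 101; then j values are ≤ 100 and the rest ≤ 116.
The total is then ≤ 100·j + 116·(14 − j) = 1624 − 16j. For this to be ≥ 1427 we need j ≤ 12, so at least 14 − 12 = 2 must reach 101.
Exactly 2 works: 2 values at 116 and 12 at 100 total 1432; lower one of the high values by 5 (still ≥ 101) to hit 1427.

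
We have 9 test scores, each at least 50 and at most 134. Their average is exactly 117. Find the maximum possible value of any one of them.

Maximizing one value means minimizing the remaining 8.
The total is 9 × 117 = 1053.
The other 8 contribute at least 8 × 50 = 400, leaving at most 1053 − 400 = 653.
But each score is capped at 134, so the maximum is 134.
Achievable: one at 134 and the other 8 totalling 919, which fits since 8 × 50 ≤ 919 ≤ 8 × 134.

134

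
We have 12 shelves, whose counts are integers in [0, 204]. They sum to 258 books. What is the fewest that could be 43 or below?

7

Each value above 43 is at least 44, contributing at least 44 − 0 = 44 above the floor 0.
The sum exceeds the floor total 0 by 258, so at most ⌊258/44⌋ = 5 exceed 43, and at least 7 are ≤ 43.
Exactly 7 works: 7 values at 0 and 5 at 44 total 220; raise one of the low values by 38 (still ≤ 43) to hit 258.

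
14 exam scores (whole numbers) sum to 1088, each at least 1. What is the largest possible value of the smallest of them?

The 14 values sum to 1088, so their minimum is at most ⌊1088/14⌋ = 77.
Equality holds with 4 values of 77 and 10 values of 78.

77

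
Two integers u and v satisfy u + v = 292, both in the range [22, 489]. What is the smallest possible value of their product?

For a fixed sum, uv is smallest when u and v are as far apart as possible.
At the endpoint u = 22, v = 292 − 22 = 270, so uv = 22 × 270 = 5940.

5940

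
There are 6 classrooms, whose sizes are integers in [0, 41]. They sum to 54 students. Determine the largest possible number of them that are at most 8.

5

Suppose k of them are at most 8. Those contribute at most 8 each and the rest at most 41 each.
So the total is at most 8k + 41(6 − k) = 246 − 33k. This must still be ≥ 54, so k ≤ 5.
k = 5 is achieved by 5 values at 8 and 1 at 41, total 81; lower one of the 41's by 27 (still > 8) to reach 54.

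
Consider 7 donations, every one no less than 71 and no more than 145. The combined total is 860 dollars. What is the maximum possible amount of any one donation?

145

Maximizing one value means minimizing the remaining 6.
The other 6 contribute at least 6 × 71 = 426, leaving at most 860 − 426 = 434.
But each donation is capped at 145, so the maximum is 145.
Achievable: one at 145 and the other 6 totalling 715, which fits since 6 × 71 ≤ 715 ≤ 6 × 145.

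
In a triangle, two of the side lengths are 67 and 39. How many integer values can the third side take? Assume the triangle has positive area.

The triangle inequality gives |67 − 39| < c < 67 + 39, i.e. 28 < c < 106.
So c can be any integer from 29 to 105: 77 values.

77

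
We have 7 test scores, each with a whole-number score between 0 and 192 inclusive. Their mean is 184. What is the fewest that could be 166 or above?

5

The total is 7 × 184 = 1288.
Each value short of 166 is at most 165, costing at least 192 − 165 = 27 against the maximum total of 1344.
We can afford to lose at most 1344 − 1288 = 56, so at most ⌊56/27⌋ = 2 fall short, and at least 5 are ≥ 166.
Exactly 5 works: 5 values at 192 and 2 at 165 total 1290; lower one of the high values by 2 (still ≥ 166) to hit 1288.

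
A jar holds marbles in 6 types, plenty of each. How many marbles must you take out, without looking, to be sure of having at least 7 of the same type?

In the worst case you draw 6 of each of the 6 types: 6 × 6 = 36.
One more forces 7 of some type, so 36 + 1 = 37.

37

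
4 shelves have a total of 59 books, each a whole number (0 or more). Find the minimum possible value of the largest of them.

15

The 4 values sum to 59, so their maximum is at least ⌈59/4⌉ = 15.
Equality holds with 3 values of 15 and 1 value of 14.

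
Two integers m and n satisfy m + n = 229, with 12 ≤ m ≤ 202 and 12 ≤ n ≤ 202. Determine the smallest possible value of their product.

5454

Since m + n is fixed, pushing one of them to its bound minimizes the product.
The extreme feasible split is m = 27, n = 202, giving mn = 5454.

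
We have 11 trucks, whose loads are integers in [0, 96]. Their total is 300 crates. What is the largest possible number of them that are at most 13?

Suppose k of them are at most 13. Those contribute at most 13 each and the rest at most 96 each.
So the total is at most 13k + 96(11 − k) = 1056 − 83k. This must still be ≥ 300, so k ≤ 9.
k = 9 is achieved by 9 values at 13 and 2 at 96, total 309; lower one of the 96's by 9 (still > 13) to reach 300.

9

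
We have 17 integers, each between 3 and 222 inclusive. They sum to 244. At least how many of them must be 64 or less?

Let j be the number exceeding 64. Then the total is ≥ 65·j + 3·(17 − j) = 51 + 62j.
So 62j ≤ 193 and j ≤ 3; hence at least 17 − 3 = 14 are ≤ 64.
Exactly 14 works: 14 values at 3 and 3 at 65 total 237; raise one of the low values by 7 (still ≤ 64) to hit 244.

14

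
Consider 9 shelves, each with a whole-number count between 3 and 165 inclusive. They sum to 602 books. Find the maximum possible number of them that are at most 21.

6

Suppose k of them are at most 21. Those contribute at most 21 each and the rest at most 165 each.
So the total is at most 21k + 165(9 − k) = 1485 − 144k. This must still be ≥ 602, so k ≤ 6.
k = 6 is achieved by 6 values at 21 and 3 at 165, total 621; lower one of the 165's by 19 (still > 21) to reach 602.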